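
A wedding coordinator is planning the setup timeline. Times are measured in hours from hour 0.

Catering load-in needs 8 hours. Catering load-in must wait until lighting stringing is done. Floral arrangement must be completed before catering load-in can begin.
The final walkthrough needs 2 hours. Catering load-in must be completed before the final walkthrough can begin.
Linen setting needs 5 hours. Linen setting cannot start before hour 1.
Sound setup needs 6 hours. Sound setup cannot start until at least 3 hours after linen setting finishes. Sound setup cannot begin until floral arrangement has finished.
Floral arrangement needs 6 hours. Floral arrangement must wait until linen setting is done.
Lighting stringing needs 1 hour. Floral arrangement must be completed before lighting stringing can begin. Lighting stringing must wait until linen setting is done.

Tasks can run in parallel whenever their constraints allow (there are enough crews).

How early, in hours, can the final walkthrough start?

21

After its own release at hour 1, linen setting can start at hour 1 and finishes at hour 6.
Floral arrangement cannot begin until linen setting (finishes hour 6). It runs from hour 6 to 6 + 6 = hour 12.
For lighting stringing: floral arrangement (finishes hour 12); linen setting (finishes hour 6). Taking the maximum gives a start of hour 12, and it finishes at 12 + 1 = hour 13.
Catering load-in has to wait for lighting stringing (finishes hour 13); floral arrangement (finishes hour 12). The latest of these is hour 13, so catering load-in runs hour 13 to 13 + 8 = hour 21.
The final walkthrough waits on catering load-in (finishes hour 21), so the earliest it can start is hour 21.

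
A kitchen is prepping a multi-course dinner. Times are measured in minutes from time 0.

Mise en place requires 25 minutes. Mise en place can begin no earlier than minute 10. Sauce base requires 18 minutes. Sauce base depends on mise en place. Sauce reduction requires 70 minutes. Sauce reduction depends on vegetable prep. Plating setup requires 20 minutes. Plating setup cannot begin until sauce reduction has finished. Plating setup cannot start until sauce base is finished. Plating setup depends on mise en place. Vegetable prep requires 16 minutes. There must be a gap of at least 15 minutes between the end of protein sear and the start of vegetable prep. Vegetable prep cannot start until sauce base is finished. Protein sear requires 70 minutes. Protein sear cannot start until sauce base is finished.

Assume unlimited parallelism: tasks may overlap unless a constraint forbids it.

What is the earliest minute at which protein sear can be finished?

123

After its own release at minute 10, mise en place can start at minute 10 and finishes at minute 35.
Sauce base cannot begin until mise en place (finishes minute 35). It runs from minute 35 to 35 + 18 = minute 53.
After sauce base (finishes minute 53), protein sear can start at minute 53 and finishes at minute 123.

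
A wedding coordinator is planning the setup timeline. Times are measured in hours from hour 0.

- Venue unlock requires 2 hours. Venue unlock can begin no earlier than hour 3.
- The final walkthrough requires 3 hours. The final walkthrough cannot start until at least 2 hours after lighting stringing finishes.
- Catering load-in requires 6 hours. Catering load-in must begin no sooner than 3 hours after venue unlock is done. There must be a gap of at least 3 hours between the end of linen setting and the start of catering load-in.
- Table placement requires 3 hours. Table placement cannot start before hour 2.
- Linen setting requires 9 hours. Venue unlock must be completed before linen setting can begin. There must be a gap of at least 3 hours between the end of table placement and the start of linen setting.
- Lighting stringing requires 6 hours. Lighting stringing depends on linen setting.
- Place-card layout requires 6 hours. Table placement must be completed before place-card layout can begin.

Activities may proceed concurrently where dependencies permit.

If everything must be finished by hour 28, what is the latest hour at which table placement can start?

The final walkthrough has no dependents, so it just needs to finish by hour 28. Starting by 28 − 3 = hour 25 achieves that.
Since the final walkthrough (must start by hour 25, minus 2-hour gap → hour 23) depends on it, lighting stringing must finish by hour 23. Backing off its 6-hour duration gives a latest start of hour 17.
Catering load-in must finish by hour 28; it takes 6 hours, so it must start by 28 − 6 = hour 22.
For linen setting: lighting stringing (must start by hour 17); catering load-in (must start by hour 22, minus 3-hour gap → hour 19). The most restrictive is hour 17; with a 9-hour duration, linen setting must start by hour 8.
Place-card layout must finish by hour 28; it takes 6 hours, so it must start by 28 − 6 = hour 22.
Table placement feeds linen setting (must start by hour 8, minus 3-hour gap → hour 5); place-card layout (must start by hour 22). Taking the minimum, table placement must finish by hour 5 and start by 5 − 3 = hour 2.

2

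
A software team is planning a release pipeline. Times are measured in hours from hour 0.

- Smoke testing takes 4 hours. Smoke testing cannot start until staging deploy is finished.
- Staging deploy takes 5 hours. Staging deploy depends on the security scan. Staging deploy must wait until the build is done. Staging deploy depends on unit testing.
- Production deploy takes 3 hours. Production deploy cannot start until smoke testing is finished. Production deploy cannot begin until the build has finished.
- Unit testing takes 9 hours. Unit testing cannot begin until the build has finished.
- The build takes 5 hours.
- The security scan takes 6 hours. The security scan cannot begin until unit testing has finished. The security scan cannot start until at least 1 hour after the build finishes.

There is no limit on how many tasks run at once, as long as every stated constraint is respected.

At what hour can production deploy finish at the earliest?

The build has no prerequisites, so it starts at hour 0 and finishes at hour 5.
Unit testing waits on the build (finishes hour 5), so it starts at hour 5 and finishes at 5 + 9 = hour 14.
The security scan has to wait for unit testing (finishes hour 14); the build (finishes hour 5, plus 1-hour gap → hour 6). The latest of these is hour 14, so the security scan runs hour 14 to 14 + 6 = hour 20.
Staging deploy needs all of the security scan (finishes hour 20); the build (finishes hour 5); unit testing (finishes hour 14). That puts its earliest start at hour 20; it finishes at 20 + 5 = hour 25.
Smoke testing waits on staging deploy (finishes hour 25), so it starts at hour 25 and finishes at 25 + 4 = hour 29.
Production deploy needs all of smoke testing (finishes hour 29); the build (finishes hour 5). That puts its earliest start at hour 29; it finishes at 29 + 3 = hour 32.

32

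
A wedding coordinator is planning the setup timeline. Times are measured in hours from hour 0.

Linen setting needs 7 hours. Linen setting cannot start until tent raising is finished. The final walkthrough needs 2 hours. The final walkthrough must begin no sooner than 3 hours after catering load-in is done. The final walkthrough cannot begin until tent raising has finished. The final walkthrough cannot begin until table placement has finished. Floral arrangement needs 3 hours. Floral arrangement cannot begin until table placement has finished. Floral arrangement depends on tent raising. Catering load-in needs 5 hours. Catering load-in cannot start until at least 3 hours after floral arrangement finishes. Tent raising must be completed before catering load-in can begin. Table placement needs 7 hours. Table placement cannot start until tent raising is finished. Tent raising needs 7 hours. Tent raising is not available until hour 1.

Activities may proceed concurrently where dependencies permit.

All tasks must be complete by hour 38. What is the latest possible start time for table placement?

The final walkthrough must finish by hour 38; it takes 2 hours, so it must start by 38 − 2 = hour 36.
Since the final walkthrough (must start by hour 36, minus 3-hour gap → hour 33) depends on it, catering load-in must finish by hour 33. Backing off its 5-hour duration gives a latest start of hour 28.
Since catering load-in (must start by hour 28, minus 3-hour gap → hour 25) depends on it, floral arrangement must finish by hour 25. Backing off its 3-hour duration gives a latest start of hour 22.
Table placement must finish in time for floral arrangement (must start by hour 22); the final walkthrough (must start by hour 36). The tightest is hour 22, so table placement must start by 22 − 7 = hour 15.

15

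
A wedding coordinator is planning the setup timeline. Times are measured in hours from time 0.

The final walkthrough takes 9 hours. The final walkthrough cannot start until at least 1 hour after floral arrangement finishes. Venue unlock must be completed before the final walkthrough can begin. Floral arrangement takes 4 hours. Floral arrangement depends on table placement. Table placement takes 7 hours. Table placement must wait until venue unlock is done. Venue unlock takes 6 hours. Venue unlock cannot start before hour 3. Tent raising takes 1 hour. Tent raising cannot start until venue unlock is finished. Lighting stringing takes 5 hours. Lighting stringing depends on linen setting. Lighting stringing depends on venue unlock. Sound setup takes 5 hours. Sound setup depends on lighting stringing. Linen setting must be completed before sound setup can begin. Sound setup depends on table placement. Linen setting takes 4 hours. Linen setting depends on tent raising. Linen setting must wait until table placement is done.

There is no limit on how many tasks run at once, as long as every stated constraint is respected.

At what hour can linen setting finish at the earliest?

After its own release at hour 3, venue unlock can start at hour 3 and finishes at hour 9.
Table placement waits on venue unlock (finishes hour 9), so it starts at hour 9 and finishes at 9 + 7 = hour 16.
Tent raising cannot begin until venue unlock (finishes hour 9). It runs from hour 9 to 9 + 1 = hour 10.
Linen setting cannot start until tent raising (finishes hour 10); table placement (finishes hour 16). The controlling bound is hour 16, so linen setting finishes at 16 + 4 = hour 20.

20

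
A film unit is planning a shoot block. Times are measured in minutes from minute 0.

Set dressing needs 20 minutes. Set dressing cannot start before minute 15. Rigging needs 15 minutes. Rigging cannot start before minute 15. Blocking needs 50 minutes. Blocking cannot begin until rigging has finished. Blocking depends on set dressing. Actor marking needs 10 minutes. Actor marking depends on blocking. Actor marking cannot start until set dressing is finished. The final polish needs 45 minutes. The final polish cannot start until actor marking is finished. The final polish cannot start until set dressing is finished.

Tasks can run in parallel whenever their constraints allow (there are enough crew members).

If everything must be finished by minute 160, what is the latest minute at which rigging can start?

40

To finish by minute 160, the final polish (duration 45) must start no later than minute 115.
Since the final polish (must start by minute 115) depends on it, actor marking must finish by minute 115. Backing off its 10-minute duration gives a latest start of minute 105.
Since actor marking (must start by minute 105) depends on it, blocking must finish by minute 105. Backing off its 50-minute duration gives a latest start of minute 55.
Rigging has to be done before blocking (must start by minute 55). That means finishing by minute 55, i.e. starting by 55 − 15 = minute 40.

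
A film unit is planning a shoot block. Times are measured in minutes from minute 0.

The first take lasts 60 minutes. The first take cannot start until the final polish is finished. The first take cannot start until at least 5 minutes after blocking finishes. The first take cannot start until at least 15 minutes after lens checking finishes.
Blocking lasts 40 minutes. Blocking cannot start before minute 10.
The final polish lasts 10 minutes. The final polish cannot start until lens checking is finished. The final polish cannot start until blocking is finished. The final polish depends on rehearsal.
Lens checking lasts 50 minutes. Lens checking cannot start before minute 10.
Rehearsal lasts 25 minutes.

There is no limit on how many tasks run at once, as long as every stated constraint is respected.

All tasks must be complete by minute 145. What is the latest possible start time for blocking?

35

To finish by minute 145, the first take (duration 60) must start no later than minute 85.
The final polish has to be done before the first take (must start by minute 85). That means finishing by minute 85, i.e. starting by 85 − 10 = minute 75.
Blocking feeds the final polish (must start by minute 75); the first take (must start by minute 85, minus 5-minute gap → minute 80). Taking the minimum, blocking must finish by minute 75 and start by 75 − 40 = minute 35.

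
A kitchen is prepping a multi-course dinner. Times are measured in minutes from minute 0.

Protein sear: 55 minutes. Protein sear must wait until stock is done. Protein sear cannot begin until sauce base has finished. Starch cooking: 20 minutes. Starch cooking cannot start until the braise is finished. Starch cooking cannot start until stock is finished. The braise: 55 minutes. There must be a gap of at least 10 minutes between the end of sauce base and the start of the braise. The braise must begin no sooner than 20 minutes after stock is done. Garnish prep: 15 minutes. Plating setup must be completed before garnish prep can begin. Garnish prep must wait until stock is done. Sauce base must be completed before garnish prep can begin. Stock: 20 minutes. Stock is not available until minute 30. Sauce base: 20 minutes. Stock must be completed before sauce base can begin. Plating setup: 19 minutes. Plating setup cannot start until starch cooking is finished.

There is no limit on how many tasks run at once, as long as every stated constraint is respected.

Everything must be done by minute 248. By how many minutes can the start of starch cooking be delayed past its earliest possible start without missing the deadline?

Stock cannot begin until its own release at minute 30. It runs from minute 30 to 30 + 20 = minute 50.
Sauce base cannot begin until stock (finishes minute 50). It runs from minute 50 to 50 + 20 = minute 70.
The braise has to wait for sauce base (finishes minute 70, plus 10-minute gap → minute 80); stock (finishes minute 50, plus 20-minute gap → minute 70). The latest of these is minute 80, so the braise runs minute 80 to 80 + 55 = minute 135.
For starch cooking: the braise (finishes minute 135); stock (finishes minute 50). Taking the maximum gives a start of minute 135, and it finishes at 135 + 20 = minute 155.

Working backward from the deadline:
To finish by minute 248, garnish prep (duration 15) must start no later than minute 233.
Plating setup feeds into garnish prep (must start by minute 233); so plating setup must finish by minute 233 and therefore start by minute 214.
Starch cooking has to be done before plating setup (must start by minute 214). That means finishing by minute 214, i.e. starting by 214 − 20 = minute 194.
So starch cooking can start as early as minute 135 and as late as minute 194, giving 194 − 135 = 59 minutes of slack.

59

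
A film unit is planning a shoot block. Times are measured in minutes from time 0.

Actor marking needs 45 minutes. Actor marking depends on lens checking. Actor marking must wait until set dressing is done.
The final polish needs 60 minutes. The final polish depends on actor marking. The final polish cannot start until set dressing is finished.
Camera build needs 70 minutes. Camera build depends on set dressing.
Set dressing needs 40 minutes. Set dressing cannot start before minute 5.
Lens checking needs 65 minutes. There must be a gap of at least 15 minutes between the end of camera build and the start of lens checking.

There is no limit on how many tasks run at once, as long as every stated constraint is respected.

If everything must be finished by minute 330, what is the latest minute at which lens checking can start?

Nothing follows the final polish; the deadline of minute 330 is its only limit. It must start by 330 − 60 = minute 270.
Since the final polish (must start by minute 270) depends on it, actor marking must finish by minute 270. Backing off its 45-minute duration gives a latest start of minute 225.
Since actor marking (must start by minute 225) depends on it, lens checking must finish by minute 225. Backing off its 65-minute duration gives a latest start of minute 160.

160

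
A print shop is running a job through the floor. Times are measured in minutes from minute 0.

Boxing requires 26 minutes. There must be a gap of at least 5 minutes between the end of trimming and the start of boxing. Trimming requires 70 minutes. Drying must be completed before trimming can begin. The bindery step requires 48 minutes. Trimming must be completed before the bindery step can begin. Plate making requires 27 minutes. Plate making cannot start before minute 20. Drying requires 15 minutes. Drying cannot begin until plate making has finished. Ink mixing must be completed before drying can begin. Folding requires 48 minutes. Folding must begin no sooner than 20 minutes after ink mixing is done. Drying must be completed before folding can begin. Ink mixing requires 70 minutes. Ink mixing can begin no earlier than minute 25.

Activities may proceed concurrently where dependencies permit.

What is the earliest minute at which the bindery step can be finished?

228

After its own release at minute 25, ink mixing can start at minute 25 and finishes at minute 95.
Plate making cannot begin until its own release at minute 20. It runs from minute 20 to 20 + 27 = minute 47.
Drying needs all of plate making (finishes minute 47); ink mixing (finishes minute 95). That puts its earliest start at minute 95; it finishes at 95 + 15 = minute 110.
After drying (finishes minute 110), trimming can start at minute 110 and finishes at minute 180.
The bindery step waits on trimming (finishes minute 180), so it starts at minute 180 and finishes at 180 + 48 = minute 228.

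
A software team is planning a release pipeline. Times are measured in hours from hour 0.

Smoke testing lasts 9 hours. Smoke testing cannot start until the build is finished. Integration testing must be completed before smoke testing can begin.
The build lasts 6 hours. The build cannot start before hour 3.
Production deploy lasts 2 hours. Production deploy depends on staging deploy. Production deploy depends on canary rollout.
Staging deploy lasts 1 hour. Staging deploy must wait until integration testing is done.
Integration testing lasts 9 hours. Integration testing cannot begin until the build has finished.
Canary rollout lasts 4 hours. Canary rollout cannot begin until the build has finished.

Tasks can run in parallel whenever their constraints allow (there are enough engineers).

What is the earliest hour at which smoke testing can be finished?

The build cannot begin until its own release at hour 3. It runs from hour 3 to 3 + 6 = hour 9.
After the build (finishes hour 9), integration testing can start at hour 9 and finishes at hour 18.
Smoke testing needs all of the build (finishes hour 9); integration testing (finishes hour 18). That puts its earliest start at hour 18; it finishes at 18 + 9 = hour 27.

27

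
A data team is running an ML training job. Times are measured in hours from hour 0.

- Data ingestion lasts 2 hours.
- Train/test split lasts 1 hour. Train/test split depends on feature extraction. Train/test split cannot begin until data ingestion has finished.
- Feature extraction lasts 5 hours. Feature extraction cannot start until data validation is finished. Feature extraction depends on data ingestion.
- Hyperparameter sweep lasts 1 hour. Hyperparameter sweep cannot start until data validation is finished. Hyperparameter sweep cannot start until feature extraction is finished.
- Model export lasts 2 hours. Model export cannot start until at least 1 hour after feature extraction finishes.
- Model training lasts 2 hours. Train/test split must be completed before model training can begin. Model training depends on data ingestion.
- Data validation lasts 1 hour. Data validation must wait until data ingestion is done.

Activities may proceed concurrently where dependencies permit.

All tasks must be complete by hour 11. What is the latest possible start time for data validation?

2

Model training has no dependents, so it just needs to finish by hour 11. Starting by 11 − 2 = hour 9 achieves that.
Train/test split must finish before model training (must start by hour 9). With a 1-hour duration, train/test split must start by 9 − 1 = hour 8.
To finish by hour 11, hyperparameter sweep (duration 1) must start no later than hour 10.
To finish by hour 11, model export (duration 2) must start no later than hour 9.
For feature extraction: train/test split (must start by hour 8); hyperparameter sweep (must start by hour 10); model export (must start by hour 9, minus 1-hour gap → hour 8). The most restrictive is hour 8; with a 5-hour duration, feature extraction must start by hour 3.
Data validation feeds feature extraction (must start by hour 3); hyperparameter sweep (must start by hour 10). Taking the minimum, data validation must finish by hour 3 and start by 3 − 1 = hour 2.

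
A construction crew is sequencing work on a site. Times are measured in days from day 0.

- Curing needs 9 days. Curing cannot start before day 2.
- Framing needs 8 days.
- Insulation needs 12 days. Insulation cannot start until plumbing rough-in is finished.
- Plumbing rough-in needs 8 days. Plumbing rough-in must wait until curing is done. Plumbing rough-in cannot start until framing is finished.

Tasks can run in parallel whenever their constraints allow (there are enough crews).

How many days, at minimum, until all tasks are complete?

Framing has no prerequisites, so it starts at day 0 and finishes at day 8.
Curing waits on its own release at day 2, so it starts at day 2 and finishes at 2 + 9 = day 11.
Plumbing rough-in needs all of curing (finishes day 11); framing (finishes day 8). That puts its earliest start at day 11; it finishes at 11 + 8 = day 19.
Insulation waits on plumbing rough-in (finishes day 19), so it starts at day 19 and finishes at 19 + 12 = day 31.
All tasks are finished once the last one completes. Finish times: Curing at 11, Framing at 8, Plumbing rough-in at 19, Insulation at 31. The latest is day 31.

31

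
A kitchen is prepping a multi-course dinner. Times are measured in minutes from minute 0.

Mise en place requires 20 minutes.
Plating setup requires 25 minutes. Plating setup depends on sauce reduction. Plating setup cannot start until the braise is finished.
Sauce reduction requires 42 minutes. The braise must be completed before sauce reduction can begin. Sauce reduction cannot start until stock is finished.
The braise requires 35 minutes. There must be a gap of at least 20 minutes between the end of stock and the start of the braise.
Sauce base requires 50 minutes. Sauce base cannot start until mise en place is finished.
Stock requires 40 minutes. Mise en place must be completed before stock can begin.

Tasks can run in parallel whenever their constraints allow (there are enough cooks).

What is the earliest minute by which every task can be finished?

Mise en place can start immediately at minute 0; it finishes at minute 20.
Sauce base waits on mise en place (finishes minute 20), so it starts at minute 20 and finishes at 20 + 50 = minute 70.
After mise en place (finishes minute 20), stock can start at minute 20 and finishes at minute 60.
The braise waits on stock (finishes minute 60, plus 20-minute gap → minute 80), so it starts at minute 80 and finishes at 80 + 35 = minute 115.
Sauce reduction has to wait for the braise (finishes minute 115); stock (finishes minute 60). The latest of these is minute 115, so sauce reduction runs minute 115 to 115 + 42 = minute 157.
Plating setup cannot start until sauce reduction (finishes minute 157); the braise (finishes minute 115). The controlling bound is minute 157, so plating setup finishes at 157 + 25 = minute 182.
All tasks are finished once the last one completes. Finish times: Mise en place at 20, Stock at 60, Sauce base at 70, The braise at 115, Sauce reduction at 157, Plating setup at 182. The latest is minute 182.

182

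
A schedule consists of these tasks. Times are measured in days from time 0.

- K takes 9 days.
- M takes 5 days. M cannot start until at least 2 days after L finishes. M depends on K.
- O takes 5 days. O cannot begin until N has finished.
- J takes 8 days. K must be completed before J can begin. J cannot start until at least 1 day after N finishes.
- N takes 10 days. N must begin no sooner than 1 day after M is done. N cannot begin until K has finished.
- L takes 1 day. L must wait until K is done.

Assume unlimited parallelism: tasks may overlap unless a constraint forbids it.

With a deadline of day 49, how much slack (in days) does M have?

12

Nothing blocks K, so it runs from day 0 to day 9.
After K (finishes day 9), L can start at day 9 and finishes at day 10.
M cannot start until L (finishes day 10, plus 2-day gap → day 12); K (finishes day 9). The controlling bound is day 12, so M finishes at 12 + 5 = day 17.

Working backward from the deadline:
J must finish by day 49; it takes 8 days, so it must start by 49 − 8 = day 41.
To finish by day 49, O (duration 5) must start no later than day 44.
N has several dependents: J (must start by day 41, minus 1-day gap → day 40); O (must start by day 44). The earliest of those limits is day 40, so N must start by 40 − 10 = day 30.
M must finish before N (must start by day 30, minus 1-day gap → day 29). With a 5-day duration, M must start by 29 − 5 = day 24.
So M can start as early as day 12 and as late as day 24, giving 24 − 12 = 12 days of slack.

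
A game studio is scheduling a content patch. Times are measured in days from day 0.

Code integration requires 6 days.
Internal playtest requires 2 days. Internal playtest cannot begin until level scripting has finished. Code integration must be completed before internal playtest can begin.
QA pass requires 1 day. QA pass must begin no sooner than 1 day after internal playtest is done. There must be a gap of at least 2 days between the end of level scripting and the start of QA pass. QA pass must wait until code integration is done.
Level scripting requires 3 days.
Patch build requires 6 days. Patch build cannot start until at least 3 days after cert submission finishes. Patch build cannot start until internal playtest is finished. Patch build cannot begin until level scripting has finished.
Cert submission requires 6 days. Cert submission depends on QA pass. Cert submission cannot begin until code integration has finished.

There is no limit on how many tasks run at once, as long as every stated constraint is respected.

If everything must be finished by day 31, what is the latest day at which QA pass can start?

Patch build has no dependents, so it just needs to finish by day 31. Starting by 31 − 6 = day 25 achieves that.
Since patch build (must start by day 25, minus 3-day gap → day 22) depends on it, cert submission must finish by day 22. Backing off its 6-day duration gives a latest start of day 16.
QA pass has to be done before cert submission (must start by day 16). That means finishing by day 16, i.e. starting by 16 − 1 = day 15.

15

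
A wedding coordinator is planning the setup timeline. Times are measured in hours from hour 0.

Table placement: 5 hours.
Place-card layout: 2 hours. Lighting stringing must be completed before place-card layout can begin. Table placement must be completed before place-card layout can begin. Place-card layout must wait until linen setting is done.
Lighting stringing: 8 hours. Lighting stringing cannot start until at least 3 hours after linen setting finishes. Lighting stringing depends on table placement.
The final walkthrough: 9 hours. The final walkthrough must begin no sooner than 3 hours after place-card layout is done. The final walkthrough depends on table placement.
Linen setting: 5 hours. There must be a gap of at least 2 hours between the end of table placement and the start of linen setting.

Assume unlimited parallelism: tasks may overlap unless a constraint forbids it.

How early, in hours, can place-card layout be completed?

25

Table placement has no prerequisites, so it starts at hour 0 and finishes at hour 5.
Linen setting cannot begin until table placement (finishes hour 5, plus 2-hour gap → hour 7). It runs from hour 7 to 7 + 5 = hour 12.
Lighting stringing needs all of linen setting (finishes hour 12, plus 3-hour gap → hour 15); table placement (finishes hour 5). That puts its earliest start at hour 15; it finishes at 15 + 8 = hour 23.
Place-card layout cannot start until lighting stringing (finishes hour 23); table placement (finishes hour 5); linen setting (finishes hour 12). The controlling bound is hour 23, so place-card layout finishes at 23 + 2 = hour 25.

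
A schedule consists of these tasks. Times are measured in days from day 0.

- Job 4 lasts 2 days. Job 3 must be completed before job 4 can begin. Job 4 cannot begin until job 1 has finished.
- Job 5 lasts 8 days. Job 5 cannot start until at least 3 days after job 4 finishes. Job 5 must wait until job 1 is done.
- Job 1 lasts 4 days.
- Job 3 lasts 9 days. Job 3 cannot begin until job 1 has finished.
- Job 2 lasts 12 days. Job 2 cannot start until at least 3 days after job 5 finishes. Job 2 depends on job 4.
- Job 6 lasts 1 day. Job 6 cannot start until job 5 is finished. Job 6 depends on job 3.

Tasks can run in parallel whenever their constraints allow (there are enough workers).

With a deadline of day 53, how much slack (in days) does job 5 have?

Nothing blocks job 1, so it runs from day 0 to day 4.
Job 3 waits on job 1 (finishes day 4), so it starts at day 4 and finishes at 4 + 9 = day 13.
Job 4 cannot start until job 3 (finishes day 13); job 1 (finishes day 4). The controlling bound is day 13, so job 4 finishes at 13 + 2 = day 15.
For job 5: job 4 (finishes day 15, plus 3-day gap → day 18); job 1 (finishes day 4). Taking the maximum gives a start of day 18, and it finishes at 18 + 8 = day 26.

Working backward from the deadline:
Job 2 must finish by day 53; it takes 12 days, so it must start by 53 − 12 = day 41.
To finish by day 53, job 6 (duration 1) must start no later than day 52.
For job 5: job 2 (must start by day 41, minus 3-day gap → day 38); job 6 (must start by day 52). The most restrictive is day 38; with an 8-day duration, job 5 must start by day 30.
So job 5 can start as early as day 18 and as late as day 30, giving 30 − 18 = 12 days of slack.

12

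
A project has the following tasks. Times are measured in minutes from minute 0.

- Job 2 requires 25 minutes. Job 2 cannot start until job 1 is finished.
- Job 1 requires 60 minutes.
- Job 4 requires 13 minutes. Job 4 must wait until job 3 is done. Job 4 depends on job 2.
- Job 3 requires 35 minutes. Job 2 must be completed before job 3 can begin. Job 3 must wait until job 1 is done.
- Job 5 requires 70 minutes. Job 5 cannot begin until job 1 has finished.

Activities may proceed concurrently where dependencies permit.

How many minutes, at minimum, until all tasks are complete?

Job 1 can start immediately at minute 0; it finishes at minute 60.
After job 1 (finishes minute 60), job 5 can start at minute 60 and finishes at minute 130.
Job 2 cannot begin until job 1 (finishes minute 60). It runs from minute 60 to 60 + 25 = minute 85.
For job 3: job 2 (finishes minute 85); job 1 (finishes minute 60). Taking the maximum gives a start of minute 85, and it finishes at 85 + 35 = minute 120.
Job 4 cannot start until job 3 (finishes minute 120); job 2 (finishes minute 85). The controlling bound is minute 120, so job 4 finishes at 120 + 13 = minute 133.
All tasks are finished once the last one completes. Finish times: Job 1 at 60, Job 2 at 85, Job 3 at 120, Job 4 at 133, Job 5 at 130. The latest is minute 133.

133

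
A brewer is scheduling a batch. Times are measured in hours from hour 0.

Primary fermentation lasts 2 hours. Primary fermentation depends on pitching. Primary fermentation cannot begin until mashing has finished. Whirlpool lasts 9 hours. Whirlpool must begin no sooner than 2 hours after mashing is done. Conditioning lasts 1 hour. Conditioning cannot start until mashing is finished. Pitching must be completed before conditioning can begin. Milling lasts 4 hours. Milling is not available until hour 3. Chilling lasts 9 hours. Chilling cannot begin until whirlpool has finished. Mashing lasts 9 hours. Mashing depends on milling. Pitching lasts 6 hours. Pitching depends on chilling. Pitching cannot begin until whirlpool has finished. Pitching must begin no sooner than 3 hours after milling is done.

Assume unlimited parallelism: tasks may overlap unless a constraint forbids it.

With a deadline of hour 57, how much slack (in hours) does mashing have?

Milling waits on its own release at hour 3, so it starts at hour 3 and finishes at 3 + 4 = hour 7.
After milling (finishes hour 7), mashing can start at hour 7 and finishes at hour 16.

Working backward from the deadline:
To finish by hour 57, primary fermentation (duration 2) must start no later than hour 55.
Conditioning has no dependents, so it just needs to finish by hour 57. Starting by 57 − 1 = hour 56 achieves that.
Pitching feeds primary fermentation (must start by hour 55); conditioning (must start by hour 56). Taking the minimum, pitching must finish by hour 55 and start by 55 − 6 = hour 49.
Chilling has to be done before pitching (must start by hour 49). That means finishing by hour 49, i.e. starting by 49 − 9 = hour 40.
For whirlpool: chilling (must start by hour 40); pitching (must start by hour 49). The most restrictive is hour 40; with a 9-hour duration, whirlpool must start by hour 31.
Mashing must finish in time for whirlpool (must start by hour 31, minus 2-hour gap → hour 29); primary fermentation (must start by hour 55); conditioning (must start by hour 56). The tightest is hour 29, so mashing must start by 29 − 9 = hour 20.
So mashing can start as early as hour 7 and as late as hour 20, giving 20 − 7 = 13 hours of slack.

13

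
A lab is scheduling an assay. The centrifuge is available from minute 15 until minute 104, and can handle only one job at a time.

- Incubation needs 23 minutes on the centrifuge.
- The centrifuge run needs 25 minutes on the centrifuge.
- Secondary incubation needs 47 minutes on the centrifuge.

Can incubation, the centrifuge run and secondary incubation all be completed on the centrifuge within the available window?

The centrifuge window is 104 − 15 = 89 minutes.
Running back to back, the jobs need 23 + 25 + 47 = 95 minutes on the centrifuge.
Since 95 > 89, they cannot all fit.

No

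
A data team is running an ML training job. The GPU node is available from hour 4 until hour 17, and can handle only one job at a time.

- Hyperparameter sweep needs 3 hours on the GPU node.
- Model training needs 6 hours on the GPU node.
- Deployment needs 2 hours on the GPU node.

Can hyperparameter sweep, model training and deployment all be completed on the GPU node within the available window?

Yes

The GPU node window is 17 − 4 = 13 hours.
Running back to back, the jobs need 3 + 6 + 2 = 11 hours on the GPU node.
Since 11 ≤ 13, they fit within the window.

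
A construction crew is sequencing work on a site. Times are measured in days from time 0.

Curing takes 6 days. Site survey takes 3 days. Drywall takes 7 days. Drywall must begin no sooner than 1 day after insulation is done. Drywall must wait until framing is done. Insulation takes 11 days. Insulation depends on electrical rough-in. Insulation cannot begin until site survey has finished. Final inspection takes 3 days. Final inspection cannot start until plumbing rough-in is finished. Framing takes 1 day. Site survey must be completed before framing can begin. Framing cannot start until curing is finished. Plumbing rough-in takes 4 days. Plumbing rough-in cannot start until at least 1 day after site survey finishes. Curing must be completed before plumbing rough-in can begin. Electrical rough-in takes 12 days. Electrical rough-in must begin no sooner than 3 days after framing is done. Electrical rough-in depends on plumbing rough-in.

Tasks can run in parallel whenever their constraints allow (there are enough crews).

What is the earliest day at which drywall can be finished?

Curing has no prerequisites, so it starts at day 0 and finishes at day 6.
Site survey can start immediately at day 0; it finishes at day 3.
For plumbing rough-in: site survey (finishes day 3, plus 1-day gap → day 4); curing (finishes day 6). Taking the maximum gives a start of day 6, and it finishes at 6 + 4 = day 10.
Framing needs all of site survey (finishes day 3); curing (finishes day 6). That puts its earliest start at day 6; it finishes at 6 + 1 = day 7.
Electrical rough-in has to wait for framing (finishes day 7, plus 3-day gap → day 10); plumbing rough-in (finishes day 10). The latest of these is day 10, so electrical rough-in runs day 10 to 10 + 12 = day 22.
For insulation: electrical rough-in (finishes day 22); site survey (finishes day 3). Taking the maximum gives a start of day 22, and it finishes at 22 + 11 = day 33.
For drywall: insulation (finishes day 33, plus 1-day gap → day 34); framing (finishes day 7). Taking the maximum gives a start of day 34, and it finishes at 34 + 7 = day 41.

41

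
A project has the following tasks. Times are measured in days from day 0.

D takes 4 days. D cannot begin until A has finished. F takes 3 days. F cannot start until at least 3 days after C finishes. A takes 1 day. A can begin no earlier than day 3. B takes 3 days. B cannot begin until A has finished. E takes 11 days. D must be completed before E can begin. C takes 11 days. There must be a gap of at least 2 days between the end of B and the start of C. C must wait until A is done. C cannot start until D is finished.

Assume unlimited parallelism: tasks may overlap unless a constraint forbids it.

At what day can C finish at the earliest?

20

After its own release at day 3, A can start at day 3 and finishes at day 4.
After A (finishes day 4), D can start at day 4 and finishes at day 8.
B cannot begin until A (finishes day 4). It runs from day 4 to 4 + 3 = day 7.
C cannot start until B (finishes day 7, plus 2-day gap → day 9); A (finishes day 4); D (finishes day 8). The controlling bound is day 9, so C finishes at 9 + 11 = day 20.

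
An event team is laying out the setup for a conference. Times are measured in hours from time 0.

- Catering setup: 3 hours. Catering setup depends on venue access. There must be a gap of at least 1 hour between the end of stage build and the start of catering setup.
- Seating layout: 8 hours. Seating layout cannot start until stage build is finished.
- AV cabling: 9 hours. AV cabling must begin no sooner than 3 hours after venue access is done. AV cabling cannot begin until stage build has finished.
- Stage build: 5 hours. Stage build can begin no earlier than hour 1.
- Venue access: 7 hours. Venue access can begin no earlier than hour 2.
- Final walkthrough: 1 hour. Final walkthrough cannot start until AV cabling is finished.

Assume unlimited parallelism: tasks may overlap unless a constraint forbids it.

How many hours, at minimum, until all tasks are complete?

22

Stage build cannot begin until its own release at hour 1. It runs from hour 1 to 1 + 5 = hour 6.
After stage build (finishes hour 6), seating layout can start at hour 6 and finishes at hour 14.
After its own release at hour 2, venue access can start at hour 2 and finishes at hour 9.
Catering setup has to wait for venue access (finishes hour 9); stage build (finishes hour 6, plus 1-hour gap → hour 7). The latest of these is hour 9, so catering setup runs hour 9 to 9 + 3 = hour 12.
AV cabling has to wait for venue access (finishes hour 9, plus 3-hour gap → hour 12); stage build (finishes hour 6). The latest of these is hour 12, so AV cabling runs hour 12 to 12 + 9 = hour 21.
Final walkthrough waits on AV cabling (finishes hour 21), so it starts at hour 21 and finishes at 21 + 1 = hour 22.
All tasks are finished once the last one completes. Finish times: Venue access at 9, Stage build at 6, AV cabling at 21, Seating layout at 14, Catering setup at 12, Final walkthrough at 22. The latest is hour 22.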